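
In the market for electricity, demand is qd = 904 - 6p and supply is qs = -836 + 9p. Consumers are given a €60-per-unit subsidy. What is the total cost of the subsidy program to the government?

Pre-subsidy: 904 - 6p = -836 + 9p gives p* = 116, q* = 208.
With the rebate, buyers effectively pay pb = ps − 60, where ps is the price sellers receive.
Demand in terms of ps becomes qd = 904 − 6(ps − 60) = 1264 - 6ps. Setting this equal to supply: 1264 - 6ps = -836 + 9ps, so ps = 140.
Buyers pay pb = 140 − 60 = 80; q' = -836 + 9·140 = 424.
Government outlay = subsidy × quantity = 60 × 424 = 25440.

Government cost = €25440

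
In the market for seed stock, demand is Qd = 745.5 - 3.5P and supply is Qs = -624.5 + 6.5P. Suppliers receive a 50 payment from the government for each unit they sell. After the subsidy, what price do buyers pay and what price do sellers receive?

Pre-subsidy: 745.5 - 3.5P = -624.5 + 6.5P gives P* = 137, Q* = 266.
With the subsidy, sellers receive Ps = Pb + 50 for each unit, where Pb is the price buyers pay.
Supply in terms of Pb becomes Qs = -624.5 + 6.5(Pb + 50) = -299.5 + 6.5Pb. Setting this equal to demand: 745.5 - 3.5Pb = -299.5 + 6.5Pb, so Pb = 104.5.
Sellers receive Ps = 104.5 + 50 = 154.5; Q' = 745.5 − 3.5·104.5 = 379.75.

Buyers pay 104.5; sellers receive 154.5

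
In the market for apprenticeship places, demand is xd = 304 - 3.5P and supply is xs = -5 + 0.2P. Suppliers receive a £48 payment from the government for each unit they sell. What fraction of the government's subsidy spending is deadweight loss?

DWL / government spending = 168/769

Pre-subsidy: 304 - 3.5P = -5 + 0.2P gives P* = 3090/37, x* = 433/37.
With the subsidy, sellers receive Ps = Pb + 48 for each unit, where Pb is the price buyers pay.
Supply in terms of Pb becomes xs = -5 + 0.2(Pb + 48) = 4.6 + 0.2Pb. Setting this equal to demand: 304 - 3.5Pb = 4.6 + 0.2Pb, so Pb = 2994/37.
Sellers receive Ps = 2994/37 + 48 = 4770/37; x' = 304 − 3.5·(2994/37) = 769/37.
ΔCS = ½(433/37 + 769/37)(3090/37 − 2994/37) = 57696/1369; ΔPS = ½(433/37 + 769/37)(4770/37 − 3090/37) = 1009680/1369.
Government spending = 48 × 769/37 = 36912/37.
DWL = ½ × 48 × (769/37 − 433/37) = 8064/37; fraction = (8064/37) / (36912/37) = 168/769.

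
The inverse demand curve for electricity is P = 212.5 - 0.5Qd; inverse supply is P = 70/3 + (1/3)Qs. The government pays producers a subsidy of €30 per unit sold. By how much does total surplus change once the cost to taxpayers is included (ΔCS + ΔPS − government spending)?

Net change in total surplus = -€540

Pre-subsidy: 212.5 - 0.5Q = 70/3 + (1/3)Q gives Q* = 227 and P* = 99.
With the subsidy, sellers receive Ps = Pb + 30 for each unit, where Pb is the price buyers pay.
On the curves, Pb = 212.5 - 0.5Q and Ps = 70/3 + (1/3)Q; the wedge Ps − Pb = 30 gives 70/3 + (1/3)Q − (212.5 - 0.5Q) = 30, so Q' = 263.
Then Pb = 212.5 − 0.5·263 = 81 and Ps = 70/3 + (1/3)·263 = 111.
ΔCS = ½(227 + 263)(99 − 81) = 4410; ΔPS = ½(227 + 263)(111 − 99) = 2940.
Government spending = 30 × 263 = 7890.
Net change = 4410 + 2940 − 7890 = -540. The loss equals the DWL triangle ½·30·36.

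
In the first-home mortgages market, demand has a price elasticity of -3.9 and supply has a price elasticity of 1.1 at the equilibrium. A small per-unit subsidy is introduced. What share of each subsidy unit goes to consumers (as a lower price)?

Consumer share = 0.22

For a small subsidy around the equilibrium, the benefit split depends on the relative slopes, which at a point are proportional to the elasticities.
Buyer share = εs/(εs + |εd|) = 1.1/(1.1 + 3.9) = 0.22; seller share = |εd|/(εs + |εd|) = 0.78.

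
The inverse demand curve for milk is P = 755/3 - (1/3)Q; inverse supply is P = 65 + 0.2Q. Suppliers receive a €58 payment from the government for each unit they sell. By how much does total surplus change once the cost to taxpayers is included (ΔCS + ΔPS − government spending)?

Net change in total surplus = -€3153.75

Pre-subsidy: 755/3 - (1/3)Q = 65 + 0.2Q gives Q* = 350 and P* = 135.
With the subsidy, sellers receive Ps = Pb + 58 for each unit, where Pb is the price buyers pay.
On the curves, Pb = 755/3 - (1/3)Q and Ps = 65 + 0.2Q; the wedge Ps − Pb = 58 gives 65 + 0.2Q − (755/3 - (1/3)Q) = 58, so Q' = 458.75.
Then Pb = 755/3 − (1/3)·458.75 = 98.75 and Ps = 65 + 0.2·458.75 = 156.75.
ΔCS = ½(350 + 458.75)(135 − 98.75) = 14658.59375; ΔPS = ½(350 + 458.75)(156.75 − 135) = 8795.15625.
Government spending = 58 × 458.75 = 26607.5.
Net change = 14658.59375 + 8795.15625 − 26607.5 = -3153.75. The loss equals the DWL triangle ½·58·108.75.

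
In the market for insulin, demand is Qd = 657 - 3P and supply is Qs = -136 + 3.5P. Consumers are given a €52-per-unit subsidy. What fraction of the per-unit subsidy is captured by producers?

Pre-subsidy: 657 - 3P = -136 + 3.5P gives P* = 122, Q* = 291.
With the rebate, buyers effectively pay Pb = Ps − 52, where Ps is the price sellers receive.
Demand in terms of Ps becomes Qd = 657 − 3(Ps − 52) = 813 - 3Ps. Setting this equal to supply: 813 - 3Ps = -136 + 3.5Ps, so Ps = 146.
Buyers pay Pb = 146 − 52 = 94; Q' = -136 + 3.5·146 = 375.
Buyers' price falls by P* − Pb = 122 − 94 = 28; sellers' price rises by Ps − P* = 146 − 122 = 24.
So producers capture 24/52 = 6/13 of each unit of subsidy.

Producer share = 6/13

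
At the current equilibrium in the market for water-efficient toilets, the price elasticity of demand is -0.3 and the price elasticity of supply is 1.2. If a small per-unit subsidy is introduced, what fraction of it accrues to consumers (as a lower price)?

Consumer share = 0.8

For a small subsidy around the equilibrium, the benefit split depends on the relative slopes, which at a point are proportional to the elasticities.
Buyer share = εs/(εs + |εd|) = 1.2/(1.2 + 0.3) = 0.8; seller share = |εd|/(εs + |εd|) = 0.2.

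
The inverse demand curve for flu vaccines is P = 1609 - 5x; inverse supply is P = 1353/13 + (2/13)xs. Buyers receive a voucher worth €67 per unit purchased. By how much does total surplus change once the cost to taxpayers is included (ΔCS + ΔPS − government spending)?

Net change in total surplus = -€435.5

Pre-subsidy: 1609 - 5x = 1353/13 + (2/13)x gives x* = 292 and P* = 149.
With the rebate, buyers effectively pay Pb = Ps − 67, where Ps is the price sellers receive.
On the curves, Pb = 1609 - 5x and Ps = 1353/13 + (2/13)x; the wedge Ps − Pb = 67 gives 1353/13 + (2/13)x − (1609 - 5x) = 67, so x' = 305.
Then Pb = 1609 − 5·305 = 84 and Ps = 1353/13 + (2/13)·305 = 151.
ΔCS = ½(292 + 305)(149 − 84) = 19402.5; ΔPS = ½(292 + 305)(151 − 149) = 597.
Government spending = 67 × 305 = 20435.
Net change = 19402.5 + 597 − 20435 = -435.5. The loss equals the DWL triangle ½·67·13.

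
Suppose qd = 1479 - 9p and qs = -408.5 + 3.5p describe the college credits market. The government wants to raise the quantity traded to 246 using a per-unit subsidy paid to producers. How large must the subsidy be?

Required subsidy s = 50 per unit

At q = 246, invert demand for the buyer price: pb = (1479 − 246)/9 = 137; invert supply for the seller price: ps = (246 − (-408.5))/3.5 = 187.
The subsidy must fill the gap: s = ps − pb = 187 − 137 = 50.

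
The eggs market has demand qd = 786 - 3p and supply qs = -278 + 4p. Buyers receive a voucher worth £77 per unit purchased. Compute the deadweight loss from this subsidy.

Deadweight loss = £5082

Pre-subsidy: 786 - 3p = -278 + 4p gives p* = 152, q* = 330.
With the rebate, buyers effectively pay pb = ps − 77, where ps is the price sellers receive.
Demand in terms of ps becomes qd = 786 − 3(ps − 77) = 1017 - 3ps. Setting this equal to supply: 1017 - 3ps = -278 + 4ps, so ps = 185.
Buyers pay pb = 185 − 77 = 108; q' = -278 + 4·185 = 462.
The subsidy expands output by 462 − 330 = 132 past the efficient level; on those units the gap between marginal cost and willingness to pay runs from 0 up to 77.
DWL = ½ × 77 × 132 = 5082.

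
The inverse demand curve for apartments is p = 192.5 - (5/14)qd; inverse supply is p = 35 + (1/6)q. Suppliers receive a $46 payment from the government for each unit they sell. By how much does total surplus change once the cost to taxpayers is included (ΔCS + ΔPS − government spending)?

Net change in total surplus = -22218/11

Pre-subsidy: 192.5 - (5/14)q = 35 + (1/6)q gives q* = 6615/22 and p* = 3745/44.
With the subsidy, sellers receive ps = pb + 46 for each unit, where pb is the price buyers pay.
On the curves, pb = 192.5 - (5/14)q and ps = 35 + (1/6)q; the wedge ps − pb = 46 gives 35 + (1/6)q − (192.5 - (5/14)q) = 46, so q' = 388.5.
Then pb = 192.5 − (5/14)·388.5 = 53.75 and ps = 35 + (1/6)·388.5 = 99.75.
ΔCS = ½(6615/22 + 388.5)(3745/44 − 53.75) = 2615445/242; ΔPS = ½(6615/22 + 388.5)(99.75 − 3745/44) = 1220541/242.
Government spending = 46 × 388.5 = 17871.
Net change = 2615445/242 + 1220541/242 − 17871 = -22218/11. The loss equals the DWL triangle ½·46·966/11.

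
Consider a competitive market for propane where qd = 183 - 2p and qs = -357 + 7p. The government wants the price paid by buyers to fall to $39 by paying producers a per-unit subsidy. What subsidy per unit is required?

Required subsidy s = $27 per unit

At a buyer price of 39, quantity demanded is 183 − 2·39 = 105.
Sellers supply 105 only when they receive ps with -357 + 7·ps = 105, i.e. ps = 66.
s = ps − pb = 66 − 39 = 27.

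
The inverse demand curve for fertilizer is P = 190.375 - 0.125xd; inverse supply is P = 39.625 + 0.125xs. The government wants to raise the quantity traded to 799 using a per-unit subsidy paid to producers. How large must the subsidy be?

At x = 799, from the demand curve buyers pay Pb = 190.375 − 0.125·799 = 90.5; from the supply curve sellers need Ps = 39.625 + 0.125·799 = 139.5.
The subsidy must fill the gap: s = Ps − Pb = 139.5 − 90.5 = 49.

Required subsidy s = 49 per unit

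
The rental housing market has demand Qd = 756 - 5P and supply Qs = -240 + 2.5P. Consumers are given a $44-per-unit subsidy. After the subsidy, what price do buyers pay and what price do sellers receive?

Buyers pay 1772/15; sellers receive 2432/15

Pre-subsidy: 756 - 5P = -240 + 2.5P gives P* = 132.8, Q* = 92.
With the rebate, buyers effectively pay Pb = Ps − 44, where Ps is the price sellers receive.
Demand in terms of Ps becomes Qd = 756 − 5(Ps − 44) = 976 - 5Ps. Setting this equal to supply: 976 - 5Ps = -240 + 2.5Ps, so Ps = 2432/15.
Buyers pay Pb = 2432/15 − 44 = 1772/15; Q' = -240 + 2.5·(2432/15) = 496/3.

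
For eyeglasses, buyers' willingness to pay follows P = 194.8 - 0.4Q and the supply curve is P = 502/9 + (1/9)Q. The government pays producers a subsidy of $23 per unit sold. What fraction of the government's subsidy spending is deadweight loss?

DWL / government spending = 45/634

Pre-subsidy: 194.8 - 0.4Q = 502/9 + (1/9)Q gives Q* = 272 and P* = 86.
With the subsidy, sellers receive Ps = Pb + 23 for each unit, where Pb is the price buyers pay.
On the curves, Pb = 194.8 - 0.4Q and Ps = 502/9 + (1/9)Q; the wedge Ps − Pb = 23 gives 502/9 + (1/9)Q − (194.8 - 0.4Q) = 23, so Q' = 317.
Then Pb = 194.8 − 0.4·317 = 68 and Ps = 502/9 + (1/9)·317 = 91.
ΔCS = ½(272 + 317)(86 − 68) = 5301; ΔPS = ½(272 + 317)(91 − 86) = 1472.5.
Government spending = 23 × 317 = 7291.
DWL = ½ × 23 × (317 − 272) = 517.5; fraction = 517.5 / 7291 = 45/634.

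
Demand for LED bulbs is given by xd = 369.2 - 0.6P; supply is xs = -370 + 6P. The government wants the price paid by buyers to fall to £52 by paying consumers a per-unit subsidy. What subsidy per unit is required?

Required subsidy s = £66 per unit

At a buyer price of 52, quantity demanded is 369.2 − 0.6·52 = 338.
Sellers supply 338 only when they receive Ps with -370 + 6·Ps = 338, i.e. Ps = 118.
s = Ps − Pb = 118 − 52 = 66.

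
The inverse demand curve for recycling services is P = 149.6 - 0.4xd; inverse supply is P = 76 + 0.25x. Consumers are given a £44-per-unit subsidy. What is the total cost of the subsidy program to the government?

Government cost = 103488/13

Pre-subsidy: 149.6 - 0.4x = 76 + 0.25x gives x* = 1472/13 and P* = 1356/13.
With the rebate, buyers effectively pay Pb = Ps − 44, where Ps is the price sellers receive.
On the curves, Pb = 149.6 - 0.4x and Ps = 76 + 0.25x; the wedge Ps − Pb = 44 gives 76 + 0.25x − (149.6 - 0.4x) = 44, so x' = 2352/13.
Then Pb = 149.6 − 0.4·(2352/13) = 1004/13 and Ps = 76 + 0.25·(2352/13) = 1576/13.
Government outlay = subsidy × quantity = 44 × 2352/13 = 103488/13.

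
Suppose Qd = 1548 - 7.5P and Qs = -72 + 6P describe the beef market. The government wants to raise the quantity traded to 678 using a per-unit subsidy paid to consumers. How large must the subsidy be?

At Q = 678, invert demand for the buyer price: Pb = (1548 − 678)/7.5 = 116; invert supply for the seller price: Ps = (678 − (-72))/6 = 125.
The subsidy must fill the gap: s = Ps − Pb = 125 − 116 = 9.

Required subsidy s = 9 per unit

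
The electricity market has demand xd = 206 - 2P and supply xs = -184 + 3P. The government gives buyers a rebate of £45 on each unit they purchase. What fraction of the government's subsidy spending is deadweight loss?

Pre-subsidy: 206 - 2P = -184 + 3P gives P* = 78, x* = 50.
With the rebate, buyers effectively pay Pb = Ps − 45, where Ps is the price sellers receive.
Demand in terms of Ps becomes xd = 206 − 2(Ps − 45) = 296 - 2Ps. Setting this equal to supply: 296 - 2Ps = -184 + 3Ps, so Ps = 96.
Buyers pay Pb = 96 − 45 = 51; x' = -184 + 3·96 = 104.
ΔCS = ½(50 + 104)(78 − 51) = 2079; ΔPS = ½(50 + 104)(96 − 78) = 1386.
Government spending = 45 × 104 = 4680.
DWL = ½ × 45 × (104 − 50) = 1215; fraction = 1215 / 4680 = 27/104.

DWL / government spending = 27/104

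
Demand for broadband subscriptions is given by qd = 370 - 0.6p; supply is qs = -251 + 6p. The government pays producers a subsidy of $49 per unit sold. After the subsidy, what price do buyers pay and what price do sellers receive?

Buyers pay 545/11; sellers receive 1084/11

Pre-subsidy: 370 - 0.6p = -251 + 6p gives p* = 1035/11, q* = 3449/11.
With the subsidy, sellers receive ps = pb + 49 for each unit, where pb is the price buyers pay.
Supply in terms of pb becomes qs = -251 + 6(pb + 49) = 43 + 6pb. Setting this equal to demand: 370 - 0.6pb = 43 + 6pb, so pb = 545/11.
Sellers receive ps = 545/11 + 49 = 1084/11; q' = 370 − 0.6·(545/11) = 3743/11.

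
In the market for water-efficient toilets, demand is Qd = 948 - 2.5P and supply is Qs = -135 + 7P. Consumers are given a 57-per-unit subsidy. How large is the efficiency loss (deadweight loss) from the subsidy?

Pre-subsidy: 948 - 2.5P = -135 + 7P gives P* = 114, Q* = 663.
With the rebate, buyers effectively pay Pb = Ps − 57, where Ps is the price sellers receive.
Demand in terms of Ps becomes Qd = 948 − 2.5(Ps − 57) = 1090.5 - 2.5Ps. Setting this equal to supply: 1090.5 - 2.5Ps = -135 + 7Ps, so Ps = 129.
Buyers pay Pb = 129 − 57 = 72; Q' = -135 + 7·129 = 768.
The subsidy expands output by 768 − 663 = 105 past the efficient level; on those units the gap between marginal cost and willingness to pay runs from 0 up to 57.
DWL = ½ × 57 × 105 = 2992.5.

Deadweight loss = 2992.5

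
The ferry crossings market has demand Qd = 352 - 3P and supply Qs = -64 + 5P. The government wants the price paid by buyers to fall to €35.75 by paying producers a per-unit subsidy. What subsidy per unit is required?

Required subsidy s = €26 per unit

At a buyer price of 35.75, quantity demanded is 352 − 3·35.75 = 244.75.
Sellers supply 244.75 only when they receive Ps with -64 + 5·Ps = 244.75, i.e. Ps = 61.75.
s = Ps − Pb = 61.75 − 35.75 = 26.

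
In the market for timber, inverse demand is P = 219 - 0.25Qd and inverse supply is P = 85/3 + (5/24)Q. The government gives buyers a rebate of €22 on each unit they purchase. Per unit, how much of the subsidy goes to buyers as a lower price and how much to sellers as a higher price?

Buyers gain €12 per unit; sellers gain €10 per unit

Pre-subsidy: 219 - 0.25Q = 85/3 + (5/24)Q gives Q* = 416 and P* = 115.
With the rebate, buyers effectively pay Pb = Ps − 22, where Ps is the price sellers receive.
On the curves, Pb = 219 - 0.25Q and Ps = 85/3 + (5/24)Q; the wedge Ps − Pb = 22 gives 85/3 + (5/24)Q − (219 - 0.25Q) = 22, so Q' = 464.
Then Pb = 219 − 0.25·464 = 103 and Ps = 85/3 + (5/24)·464 = 125.
Buyers' price falls by P* − Pb = 115 − 103 = 12; sellers' price rises by Ps − P* = 125 − 115 = 10.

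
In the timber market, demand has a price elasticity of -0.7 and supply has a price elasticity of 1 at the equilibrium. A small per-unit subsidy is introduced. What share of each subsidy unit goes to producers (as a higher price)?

For a small subsidy around the equilibrium, the benefit split depends on the relative slopes, which at a point are proportional to the elasticities.
Buyer share = εs/(εs + |εd|) = 1/(1 + 0.7) = 10/17; seller share = |εd|/(εs + |εd|) = 7/17.
So producers capture 7/17 of the subsidy.

Producer share = 7/17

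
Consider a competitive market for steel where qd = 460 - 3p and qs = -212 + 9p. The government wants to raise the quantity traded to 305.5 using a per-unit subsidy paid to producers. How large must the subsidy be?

Required subsidy s = 6 per unit

At q = 305.5, invert demand for the buyer price: pb = (460 − 305.5)/3 = 51.5; invert supply for the seller price: ps = (305.5 − (-212))/9 = 57.5.
The subsidy must fill the gap: s = ps − pb = 57.5 − 51.5 = 6.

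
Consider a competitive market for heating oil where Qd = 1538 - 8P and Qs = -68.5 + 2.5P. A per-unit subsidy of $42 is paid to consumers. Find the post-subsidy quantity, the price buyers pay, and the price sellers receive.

Q' = 394; buyers pay $143; sellers receive $185

Pre-subsidy: 1538 - 8P = -68.5 + 2.5P gives P* = 153, Q* = 314.
With the rebate, buyers effectively pay Pb = Ps − 42, where Ps is the price sellers receive.
Demand in terms of Ps becomes Qd = 1538 − 8(Ps − 42) = 1874 - 8Ps. Setting this equal to supply: 1874 - 8Ps = -68.5 + 2.5Ps, so Ps = 185.
Buyers pay Pb = 185 − 42 = 143; Q' = -68.5 + 2.5·185 = 394.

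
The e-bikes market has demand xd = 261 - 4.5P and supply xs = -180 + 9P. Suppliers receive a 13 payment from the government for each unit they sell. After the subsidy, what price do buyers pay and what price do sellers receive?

Pre-subsidy: 261 - 4.5P = -180 + 9P gives P* = 98/3, x* = 114.
With the subsidy, sellers receive Ps = Pb + 13 for each unit, where Pb is the price buyers pay.
Supply in terms of Pb becomes xs = -180 + 9(Pb + 13) = -63 + 9Pb. Setting this equal to demand: 261 - 4.5Pb = -63 + 9Pb, so Pb = 24.
Sellers receive Ps = 24 + 13 = 37; x' = 261 − 4.5·24 = 153.

Buyers pay 24; sellers receive 37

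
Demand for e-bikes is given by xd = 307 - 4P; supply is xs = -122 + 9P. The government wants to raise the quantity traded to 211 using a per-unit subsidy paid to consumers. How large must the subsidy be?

At x = 211, invert demand for the buyer price: Pb = (307 − 211)/4 = 24; invert supply for the seller price: Ps = (211 − (-122))/9 = 37.
The subsidy must fill the gap: s = Ps − Pb = 37 − 24 = 13.

Required subsidy s = 13 per unit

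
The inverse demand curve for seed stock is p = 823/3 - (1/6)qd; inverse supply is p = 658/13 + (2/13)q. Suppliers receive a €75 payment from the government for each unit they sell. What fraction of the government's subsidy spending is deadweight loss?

Pre-subsidy: 823/3 - (1/6)q = 658/13 + (2/13)q gives q* = 698 and p* = 158.
With the subsidy, sellers receive ps = pb + 75 for each unit, where pb is the price buyers pay.
On the curves, pb = 823/3 - (1/6)q and ps = 658/13 + (2/13)q; the wedge ps − pb = 75 gives 658/13 + (2/13)q − (823/3 - (1/6)q) = 75, so q' = 932.
Then pb = 823/3 − (1/6)·932 = 119 and ps = 658/13 + (2/13)·932 = 194.
ΔCS = ½(698 + 932)(158 − 119) = 31785; ΔPS = ½(698 + 932)(194 − 158) = 29340.
Government spending = 75 × 932 = 69900.
DWL = ½ × 75 × (932 − 698) = 8775; fraction = 8775 / 69900 = 117/932.

DWL / government spending = 117/932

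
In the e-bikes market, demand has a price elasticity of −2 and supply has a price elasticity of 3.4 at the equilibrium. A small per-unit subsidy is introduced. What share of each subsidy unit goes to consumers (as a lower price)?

Consumer share = 17/27

For a small subsidy around the equilibrium, the benefit split depends on the relative slopes, which at a point are proportional to the elasticities.
Buyer share = εs/(εs + |εd|) = 3.4/(3.4 + 2) = 17/27; seller share = |εd|/(εs + |εd|) = 10/27.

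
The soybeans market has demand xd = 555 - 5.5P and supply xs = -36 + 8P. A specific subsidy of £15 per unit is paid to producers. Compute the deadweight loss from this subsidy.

Pre-subsidy: 555 - 5.5P = -36 + 8P gives P* = 394/9, x* = 2828/9.
With the subsidy, sellers receive Ps = Pb + 15 for each unit, where Pb is the price buyers pay.
Supply in terms of Pb becomes xs = -36 + 8(Pb + 15) = 84 + 8Pb. Setting this equal to demand: 555 - 5.5Pb = 84 + 8Pb, so Pb = 314/9.
Sellers receive Ps = 314/9 + 15 = 449/9; x' = 555 − 5.5·(314/9) = 3268/9.
The subsidy expands output by 3268/9 − 2828/9 = 440/9 past the efficient level; on those units the gap between marginal cost and willingness to pay runs from 0 up to 15.
DWL = ½ × 15 × 440/9 = 1100/3.

Deadweight loss = 1100/3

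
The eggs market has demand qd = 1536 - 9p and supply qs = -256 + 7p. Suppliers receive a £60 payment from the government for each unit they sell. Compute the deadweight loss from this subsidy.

Deadweight loss = £7087.5

Pre-subsidy: 1536 - 9p = -256 + 7p gives p* = 112, q* = 528.
With the subsidy, sellers receive ps = pb + 60 for each unit, where pb is the price buyers pay.
Supply in terms of pb becomes qs = -256 + 7(pb + 60) = 164 + 7pb. Setting this equal to demand: 1536 - 9pb = 164 + 7pb, so pb = 85.75.
Sellers receive ps = 85.75 + 60 = 145.75; q' = 1536 − 9·85.75 = 764.25.
The subsidy expands output by 764.25 − 528 = 236.25 past the efficient level; on those units the gap between marginal cost and willingness to pay runs from 0 up to 60.
DWL = ½ × 60 × 236.25 = 7087.5.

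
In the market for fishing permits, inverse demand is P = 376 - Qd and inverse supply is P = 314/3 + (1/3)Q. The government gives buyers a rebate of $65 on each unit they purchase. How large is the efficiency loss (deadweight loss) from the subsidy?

Pre-subsidy: 376 - Q = 314/3 + (1/3)Q gives Q* = 203.5 and P* = 172.5.
With the rebate, buyers effectively pay Pb = Ps − 65, where Ps is the price sellers receive.
On the curves, Pb = 376 - Q and Ps = 314/3 + (1/3)Q; the wedge Ps − Pb = 65 gives 314/3 + (1/3)Q − (376 - Q) = 65, so Q' = 252.25.
Then Pb = 376 − 1·252.25 = 123.75 and Ps = 314/3 + (1/3)·252.25 = 188.75.
The subsidy expands output by 252.25 − 203.5 = 48.75 past the efficient level; on those units the gap between marginal cost and willingness to pay runs from 0 up to 65.
DWL = ½ × 65 × 48.75 = 1584.375.

Deadweight loss = $1584.375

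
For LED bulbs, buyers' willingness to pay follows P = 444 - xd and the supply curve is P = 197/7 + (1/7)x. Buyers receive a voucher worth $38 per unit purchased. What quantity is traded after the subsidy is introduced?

Pre-subsidy: 444 - x = 197/7 + (1/7)x gives x* = 363.875 and P* = 80.125.
With the rebate, buyers effectively pay Pb = Ps − 38, where Ps is the price sellers receive.
On the curves, Pb = 444 - x and Ps = 197/7 + (1/7)x; the wedge Ps − Pb = 38 gives 197/7 + (1/7)x − (444 - x) = 38, so x' = 397.125.
Then Pb = 444 − 1·397.125 = 46.875 and Ps = 197/7 + (1/7)·397.125 = 84.875.

x' = 397.125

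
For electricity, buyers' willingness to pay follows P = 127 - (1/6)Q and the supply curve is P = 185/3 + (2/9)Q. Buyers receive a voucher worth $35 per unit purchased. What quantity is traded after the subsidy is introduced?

Pre-subsidy: 127 - (1/6)Q = 185/3 + (2/9)Q gives Q* = 168 and P* = 99.
With the rebate, buyers effectively pay Pb = Ps − 35, where Ps is the price sellers receive.
On the curves, Pb = 127 - (1/6)Q and Ps = 185/3 + (2/9)Q; the wedge Ps − Pb = 35 gives 185/3 + (2/9)Q − (127 - (1/6)Q) = 35, so Q' = 258.
Then Pb = 127 − (1/6)·258 = 84 and Ps = 185/3 + (2/9)·258 = 119.

Q' = 258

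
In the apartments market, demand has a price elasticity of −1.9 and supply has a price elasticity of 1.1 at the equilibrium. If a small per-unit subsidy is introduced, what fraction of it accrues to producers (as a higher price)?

For a small subsidy around the equilibrium, the benefit split depends on the relative slopes, which at a point are proportional to the elasticities.
Buyer share = εs/(εs + |εd|) = 1.1/(1.1 + 1.9) = 11/30; seller share = |εd|/(εs + |εd|) = 19/30.
So producers capture 19/30 of the subsidy.

Producer share = 19/30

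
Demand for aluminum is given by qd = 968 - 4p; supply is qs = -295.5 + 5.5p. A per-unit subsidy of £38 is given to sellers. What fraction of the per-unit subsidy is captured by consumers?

Pre-subsidy: 968 - 4p = -295.5 + 5.5p gives p* = 133, q* = 436.
With the subsidy, sellers receive ps = pb + 38 for each unit, where pb is the price buyers pay.
Supply in terms of pb becomes qs = -295.5 + 5.5(pb + 38) = -86.5 + 5.5pb. Setting this equal to demand: 968 - 4pb = -86.5 + 5.5pb, so pb = 111.
Sellers receive ps = 111 + 38 = 149; q' = 968 − 4·111 = 524.
Buyers' price falls by p* − pb = 133 − 111 = 22; sellers' price rises by ps − p* = 149 − 133 = 16.
So consumers capture 22/38 = 11/19 of each unit of subsidy.

Consumer share = 11/19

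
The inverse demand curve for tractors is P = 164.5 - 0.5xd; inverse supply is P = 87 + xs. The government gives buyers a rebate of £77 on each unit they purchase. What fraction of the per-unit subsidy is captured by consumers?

Consumer share = 1/3

Pre-subsidy: 164.5 - 0.5x = 87 + x gives x* = 155/3 and P* = 416/3.
With the rebate, buyers effectively pay Pb = Ps − 77, where Ps is the price sellers receive.
On the curves, Pb = 164.5 - 0.5x and Ps = 87 + x; the wedge Ps − Pb = 77 gives 87 + x − (164.5 - 0.5x) = 77, so x' = 103.
Then Pb = 164.5 − 0.5·103 = 113 and Ps = 87 + 1·103 = 190.
Buyers' price falls by P* − Pb = 416/3 − 113 = 77/3; sellers' price rises by Ps − P* = 190 − 416/3 = 154/3.
So consumers capture (77/3)/77 = 1/3 of each unit of subsidy.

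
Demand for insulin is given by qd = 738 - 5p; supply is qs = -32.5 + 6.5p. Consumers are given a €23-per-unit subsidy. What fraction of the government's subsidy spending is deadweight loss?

Pre-subsidy: 738 - 5p = -32.5 + 6.5p gives p* = 67, q* = 403.
With the rebate, buyers effectively pay pb = ps − 23, where ps is the price sellers receive.
Demand in terms of ps becomes qd = 738 − 5(ps − 23) = 853 - 5ps. Setting this equal to supply: 853 - 5ps = -32.5 + 6.5ps, so ps = 77.
Buyers pay pb = 77 − 23 = 54; q' = -32.5 + 6.5·77 = 468.
ΔCS = ½(403 + 468)(67 − 54) = 5661.5; ΔPS = ½(403 + 468)(77 − 67) = 4355.
Government spending = 23 × 468 = 10764.
DWL = ½ × 23 × (468 − 403) = 747.5; fraction = 747.5 / 10764 = 5/72.

DWL / government spending = 5/72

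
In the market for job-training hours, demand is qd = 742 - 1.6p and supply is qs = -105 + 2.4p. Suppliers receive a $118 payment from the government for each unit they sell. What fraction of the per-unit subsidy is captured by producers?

Pre-subsidy: 742 - 1.6p = -105 + 2.4p gives p* = 211.75, q* = 403.2.
With the subsidy, sellers receive ps = pb + 118 for each unit, where pb is the price buyers pay.
Supply in terms of pb becomes qs = -105 + 2.4(pb + 118) = 178.2 + 2.4pb. Setting this equal to demand: 742 - 1.6pb = 178.2 + 2.4pb, so pb = 140.95.
Sellers receive ps = 140.95 + 118 = 258.95; q' = 742 − 1.6·140.95 = 516.48.
Buyers' price falls by p* − pb = 211.75 − 140.95 = 70.8; sellers' price rises by ps − p* = 258.95 − 211.75 = 47.2.
So producers capture 47.2/118 = 0.4 of each unit of subsidy.

Producer share = 0.4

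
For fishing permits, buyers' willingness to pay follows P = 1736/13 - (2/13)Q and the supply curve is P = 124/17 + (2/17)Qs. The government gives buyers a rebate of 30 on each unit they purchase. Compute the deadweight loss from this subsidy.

Pre-subsidy: 1736/13 - (2/13)Q = 124/17 + (2/17)Q gives Q* = 465 and P* = 62.
With the rebate, buyers effectively pay Pb = Ps − 30, where Ps is the price sellers receive.
On the curves, Pb = 1736/13 - (2/13)Q and Ps = 124/17 + (2/17)Q; the wedge Ps − Pb = 30 gives 124/17 + (2/17)Q − (1736/13 - (2/13)Q) = 30, so Q' = 575.5.
Then Pb = 1736/13 − (2/13)·575.5 = 45 and Ps = 124/17 + (2/17)·575.5 = 75.
The subsidy expands output by 575.5 − 465 = 110.5 past the efficient level; on those units the gap between marginal cost and willingness to pay runs from 0 up to 30.
DWL = ½ × 30 × 110.5 = 1657.5.

Deadweight loss = 1657.5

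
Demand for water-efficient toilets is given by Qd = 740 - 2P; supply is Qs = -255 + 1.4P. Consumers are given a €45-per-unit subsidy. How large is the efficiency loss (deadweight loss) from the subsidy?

Pre-subsidy: 740 - 2P = -255 + 1.4P gives P* = 4975/17, Q* = 2630/17.
With the rebate, buyers effectively pay Pb = Ps − 45, where Ps is the price sellers receive.
Demand in terms of Ps becomes Qd = 740 − 2(Ps − 45) = 830 - 2Ps. Setting this equal to supply: 830 - 2Ps = -255 + 1.4Ps, so Ps = 5425/17.
Buyers pay Pb = 5425/17 − 45 = 4660/17; Q' = -255 + 1.4·(5425/17) = 3260/17.
The subsidy expands output by 3260/17 − 2630/17 = 630/17 past the efficient level; on those units the gap between marginal cost and willingness to pay runs from 0 up to 45.
DWL = ½ × 45 × 630/17 = 14175/17.

Deadweight loss = 14175/17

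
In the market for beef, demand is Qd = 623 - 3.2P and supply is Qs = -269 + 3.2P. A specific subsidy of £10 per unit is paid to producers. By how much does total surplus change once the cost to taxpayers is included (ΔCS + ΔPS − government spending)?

Pre-subsidy: 623 - 3.2P = -269 + 3.2P gives P* = 139.375, Q* = 177.
With the subsidy, sellers receive Ps = Pb + 10 for each unit, where Pb is the price buyers pay.
Supply in terms of Pb becomes Qs = -269 + 3.2(Pb + 10) = -237 + 3.2Pb. Setting this equal to demand: 623 - 3.2Pb = -237 + 3.2Pb, so Pb = 134.375.
Sellers receive Ps = 134.375 + 10 = 144.375; Q' = 623 − 3.2·134.375 = 193.
ΔCS = ½(177 + 193)(139.375 − 134.375) = 925; ΔPS = ½(177 + 193)(144.375 − 139.375) = 925.
Government spending = 10 × 193 = 1930.
Net change = 925 + 925 − 1930 = -80. The loss equals the DWL triangle ½·10·16.

Net change in total surplus = -£80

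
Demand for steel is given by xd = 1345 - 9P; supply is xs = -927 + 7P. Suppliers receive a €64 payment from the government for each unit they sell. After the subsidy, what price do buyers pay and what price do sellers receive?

Pre-subsidy: 1345 - 9P = -927 + 7P gives P* = 142, x* = 67.
With the subsidy, sellers receive Ps = Pb + 64 for each unit, where Pb is the price buyers pay.
Supply in terms of Pb becomes xs = -927 + 7(Pb + 64) = -479 + 7Pb. Setting this equal to demand: 1345 - 9Pb = -479 + 7Pb, so Pb = 114.
Sellers receive Ps = 114 + 64 = 178; x' = 1345 − 9·114 = 319.

Buyers pay €114; sellers receive €178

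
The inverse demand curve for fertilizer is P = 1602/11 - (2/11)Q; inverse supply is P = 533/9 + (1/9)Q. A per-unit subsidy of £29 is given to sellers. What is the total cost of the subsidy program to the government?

Pre-subsidy: 1602/11 - (2/11)Q = 533/9 + (1/9)Q gives Q* = 295 and P* = 92.
With the subsidy, sellers receive Ps = Pb + 29 for each unit, where Pb is the price buyers pay.
On the curves, Pb = 1602/11 - (2/11)Q and Ps = 533/9 + (1/9)Q; the wedge Ps − Pb = 29 gives 533/9 + (1/9)Q − (1602/11 - (2/11)Q) = 29, so Q' = 394.
Then Pb = 1602/11 − (2/11)·394 = 74 and Ps = 533/9 + (1/9)·394 = 103.
Government outlay = subsidy × quantity = 29 × 394 = 11426.

Government cost = £11426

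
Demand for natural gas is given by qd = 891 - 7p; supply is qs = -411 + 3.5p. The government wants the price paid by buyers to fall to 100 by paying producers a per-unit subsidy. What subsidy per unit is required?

At a buyer price of 100, quantity demanded is 891 − 7·100 = 191.
Sellers supply 191 only when they receive ps with -411 + 3.5·ps = 191, i.e. ps = 172.
s = ps − pb = 172 − 100 = 72.

Required subsidy s = 72 per unit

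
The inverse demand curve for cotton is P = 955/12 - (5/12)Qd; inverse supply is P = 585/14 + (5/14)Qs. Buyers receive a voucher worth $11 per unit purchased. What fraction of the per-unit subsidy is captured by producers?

Pre-subsidy: 955/12 - (5/12)Q = 585/14 + (5/14)Q gives Q* = 635/13 and P* = 770/13.
With the rebate, buyers effectively pay Pb = Ps − 11, where Ps is the price sellers receive.
On the curves, Pb = 955/12 - (5/12)Q and Ps = 585/14 + (5/14)Q; the wedge Ps − Pb = 11 gives 585/14 + (5/14)Q − (955/12 - (5/12)Q) = 11, so Q' = 4099/65.
Then Pb = 955/12 − (5/12)·(4099/65) = 693/13 and Ps = 585/14 + (5/14)·(4099/65) = 836/13.
Buyers' price falls by P* − Pb = 770/13 − 693/13 = 77/13; sellers' price rises by Ps − P* = 836/13 − 770/13 = 66/13.
So producers capture (66/13)/11 = 6/13 of each unit of subsidy.

Producer share = 6/13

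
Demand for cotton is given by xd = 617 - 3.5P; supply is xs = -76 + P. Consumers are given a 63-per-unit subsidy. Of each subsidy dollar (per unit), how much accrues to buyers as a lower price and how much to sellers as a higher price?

Pre-subsidy: 617 - 3.5P = -76 + P gives P* = 154, x* = 78.
With the rebate, buyers effectively pay Pb = Ps − 63, where Ps is the price sellers receive.
Demand in terms of Ps becomes xd = 617 − 3.5(Ps − 63) = 837.5 - 3.5Ps. Setting this equal to supply: 837.5 - 3.5Ps = -76 + Ps, so Ps = 203.
Buyers pay Pb = 203 − 63 = 140; x' = -76 + 1·203 = 127.
Buyers' price falls by P* − Pb = 154 − 140 = 14; sellers' price rises by Ps − P* = 203 − 154 = 49.

Buyers gain 14 per unit; sellers gain 49 per unit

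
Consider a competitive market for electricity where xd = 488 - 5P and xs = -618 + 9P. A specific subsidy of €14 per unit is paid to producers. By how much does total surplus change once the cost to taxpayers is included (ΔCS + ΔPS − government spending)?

Pre-subsidy: 488 - 5P = -618 + 9P gives P* = 79, x* = 93.
With the subsidy, sellers receive Ps = Pb + 14 for each unit, where Pb is the price buyers pay.
Supply in terms of Pb becomes xs = -618 + 9(Pb + 14) = -492 + 9Pb. Setting this equal to demand: 488 - 5Pb = -492 + 9Pb, so Pb = 70.
Sellers receive Ps = 70 + 14 = 84; x' = 488 − 5·70 = 138.
ΔCS = ½(93 + 138)(79 − 70) = 1039.5; ΔPS = ½(93 + 138)(84 − 79) = 577.5.
Government spending = 14 × 138 = 1932.
Net change = 1039.5 + 577.5 − 1932 = -315. The loss equals the DWL triangle ½·14·45.

Net change in total surplus = -€315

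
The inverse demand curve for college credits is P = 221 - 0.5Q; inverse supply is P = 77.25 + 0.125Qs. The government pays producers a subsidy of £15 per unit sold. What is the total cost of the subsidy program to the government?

Pre-subsidy: 221 - 0.5Q = 77.25 + 0.125Q gives Q* = 230 and P* = 106.
With the subsidy, sellers receive Ps = Pb + 15 for each unit, where Pb is the price buyers pay.
On the curves, Pb = 221 - 0.5Q and Ps = 77.25 + 0.125Q; the wedge Ps − Pb = 15 gives 77.25 + 0.125Q − (221 - 0.5Q) = 15, so Q' = 254.
Then Pb = 221 − 0.5·254 = 94 and Ps = 77.25 + 0.125·254 = 109.
Government outlay = subsidy × quantity = 15 × 254 = 3810.

Government cost = £3810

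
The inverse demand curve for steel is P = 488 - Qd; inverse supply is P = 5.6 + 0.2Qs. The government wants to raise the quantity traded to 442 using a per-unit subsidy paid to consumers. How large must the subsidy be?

At Q = 442, from the demand curve buyers pay Pb = 488 − 1·442 = 46; from the supply curve sellers need Ps = 5.6 + 0.2·442 = 94.
The subsidy must fill the gap: s = Ps − Pb = 94 − 46 = 48.

Required subsidy s = 48 per unit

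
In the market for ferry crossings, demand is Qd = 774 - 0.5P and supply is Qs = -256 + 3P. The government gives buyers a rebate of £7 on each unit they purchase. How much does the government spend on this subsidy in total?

Government cost = £4409

Pre-subsidy: 774 - 0.5P = -256 + 3P gives P* = 2060/7, Q* = 4388/7.
With the rebate, buyers effectively pay Pb = Ps − 7, where Ps is the price sellers receive.
Demand in terms of Ps becomes Qd = 774 − 0.5(Ps − 7) = 777.5 - 0.5Ps. Setting this equal to supply: 777.5 - 0.5Ps = -256 + 3Ps, so Ps = 2067/7.
Buyers pay Pb = 2067/7 − 7 = 2018/7; Q' = -256 + 3·(2067/7) = 4409/7.
Government outlay = subsidy × quantity = 7 × 4409/7 = 4409.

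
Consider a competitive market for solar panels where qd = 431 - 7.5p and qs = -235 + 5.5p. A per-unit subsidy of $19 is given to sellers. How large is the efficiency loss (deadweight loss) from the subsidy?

Deadweight loss = 59565/104

Pre-subsidy: 431 - 7.5p = -235 + 5.5p gives p* = 666/13, q* = 608/13.
With the subsidy, sellers receive ps = pb + 19 for each unit, where pb is the price buyers pay.
Supply in terms of pb becomes qs = -235 + 5.5(pb + 19) = -130.5 + 5.5pb. Setting this equal to demand: 431 - 7.5pb = -130.5 + 5.5pb, so pb = 1123/26.
Sellers receive ps = 1123/26 + 19 = 1617/26; q' = 431 − 7.5·(1123/26) = 5567/52.
The subsidy expands output by 5567/52 − 608/13 = 3135/52 past the efficient level; on those units the gap between marginal cost and willingness to pay runs from 0 up to 19.
DWL = ½ × 19 × 3135/52 = 59565/104.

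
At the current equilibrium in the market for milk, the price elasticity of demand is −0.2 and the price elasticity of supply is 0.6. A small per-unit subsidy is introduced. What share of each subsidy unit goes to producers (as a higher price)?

Producer share = 0.25

For a small subsidy around the equilibrium, the benefit split depends on the relative slopes, which at a point are proportional to the elasticities.
Buyer share = εs/(εs + |εd|) = 0.6/(0.6 + 0.2) = 0.75; seller share = |εd|/(εs + |εd|) = 0.25.
So producers capture 0.25 of the subsidy.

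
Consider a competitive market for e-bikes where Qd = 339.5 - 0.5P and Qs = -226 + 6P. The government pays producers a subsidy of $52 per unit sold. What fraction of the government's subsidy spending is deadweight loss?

DWL / government spending = 0.0375

Pre-subsidy: 339.5 - 0.5P = -226 + 6P gives P* = 87, Q* = 296.
With the subsidy, sellers receive Ps = Pb + 52 for each unit, where Pb is the price buyers pay.
Supply in terms of Pb becomes Qs = -226 + 6(Pb + 52) = 86 + 6Pb. Setting this equal to demand: 339.5 - 0.5Pb = 86 + 6Pb, so Pb = 39.
Sellers receive Ps = 39 + 52 = 91; Q' = 339.5 − 0.5·39 = 320.
ΔCS = ½(296 + 320)(87 − 39) = 14784; ΔPS = ½(296 + 320)(91 − 87) = 1232.
Government spending = 52 × 320 = 16640.
DWL = ½ × 52 × (320 − 296) = 624; fraction = 624 / 16640 = 0.0375.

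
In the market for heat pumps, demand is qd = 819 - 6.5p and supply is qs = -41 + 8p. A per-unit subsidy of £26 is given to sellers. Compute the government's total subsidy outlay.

Pre-subsidy: 819 - 6.5p = -41 + 8p gives p* = 1720/29, q* = 12571/29.
With the subsidy, sellers receive ps = pb + 26 for each unit, where pb is the price buyers pay.
Supply in terms of pb becomes qs = -41 + 8(pb + 26) = 167 + 8pb. Setting this equal to demand: 819 - 6.5pb = 167 + 8pb, so pb = 1304/29.
Sellers receive ps = 1304/29 + 26 = 2058/29; q' = 819 − 6.5·(1304/29) = 15275/29.
Government outlay = subsidy × quantity = 26 × 15275/29 = 397150/29.

Government cost = 397150/29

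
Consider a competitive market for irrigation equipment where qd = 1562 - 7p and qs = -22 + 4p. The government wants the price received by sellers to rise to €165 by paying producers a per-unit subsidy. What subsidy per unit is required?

Required subsidy s = €33 per unit

At a seller price of 165, quantity supplied is -22 + 4·165 = 638.
Buyers absorb 638 only when they pay pb with 1562 − 7·pb = 638, i.e. pb = 132.
s = ps − pb = 165 − 132 = 33.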